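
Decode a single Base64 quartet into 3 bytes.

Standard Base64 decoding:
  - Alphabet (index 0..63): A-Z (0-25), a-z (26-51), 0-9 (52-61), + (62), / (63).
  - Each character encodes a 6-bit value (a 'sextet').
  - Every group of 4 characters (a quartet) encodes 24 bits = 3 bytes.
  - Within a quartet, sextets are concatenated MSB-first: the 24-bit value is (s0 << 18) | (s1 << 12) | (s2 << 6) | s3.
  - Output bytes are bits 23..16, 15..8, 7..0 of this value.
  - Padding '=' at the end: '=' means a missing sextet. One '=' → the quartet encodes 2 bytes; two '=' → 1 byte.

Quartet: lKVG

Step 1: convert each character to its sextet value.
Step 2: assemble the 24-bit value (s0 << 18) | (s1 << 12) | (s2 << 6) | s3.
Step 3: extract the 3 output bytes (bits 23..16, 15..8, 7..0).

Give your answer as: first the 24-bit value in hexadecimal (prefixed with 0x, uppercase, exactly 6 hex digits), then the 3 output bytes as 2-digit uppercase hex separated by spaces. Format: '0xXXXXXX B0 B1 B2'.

Answer: 0x94A546 94 A5 46

Derivation:
Sextets: l=37, K=10, V=21, G=6
24-bit: (37<<18) | (10<<12) | (21<<6) | 6
      = 0x940000 | 0x00A000 | 0x000540 | 0x000006
      = 0x94A546
Bytes: (v>>16)&0xFF=94, (v>>8)&0xFF=A5, v&0xFF=46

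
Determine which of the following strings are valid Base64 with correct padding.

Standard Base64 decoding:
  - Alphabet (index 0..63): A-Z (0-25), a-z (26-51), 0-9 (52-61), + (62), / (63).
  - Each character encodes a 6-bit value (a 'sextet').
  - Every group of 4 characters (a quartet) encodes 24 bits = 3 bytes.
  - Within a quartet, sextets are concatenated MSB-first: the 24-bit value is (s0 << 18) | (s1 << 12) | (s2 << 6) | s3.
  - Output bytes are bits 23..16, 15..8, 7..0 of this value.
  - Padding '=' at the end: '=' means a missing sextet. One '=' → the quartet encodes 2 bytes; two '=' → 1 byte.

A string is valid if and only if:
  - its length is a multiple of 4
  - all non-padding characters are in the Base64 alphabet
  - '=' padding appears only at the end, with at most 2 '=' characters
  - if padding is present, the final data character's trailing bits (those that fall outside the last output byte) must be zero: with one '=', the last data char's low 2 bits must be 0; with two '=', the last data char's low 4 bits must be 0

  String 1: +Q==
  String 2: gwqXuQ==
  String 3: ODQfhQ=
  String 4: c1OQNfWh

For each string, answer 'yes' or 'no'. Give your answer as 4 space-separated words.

Answer: yes yes no yes

Derivation:
String 1: '+Q==' → valid
String 2: 'gwqXuQ==' → valid
String 3: 'ODQfhQ=' → invalid (len=7 not mult of 4)
String 4: 'c1OQNfWh' → valid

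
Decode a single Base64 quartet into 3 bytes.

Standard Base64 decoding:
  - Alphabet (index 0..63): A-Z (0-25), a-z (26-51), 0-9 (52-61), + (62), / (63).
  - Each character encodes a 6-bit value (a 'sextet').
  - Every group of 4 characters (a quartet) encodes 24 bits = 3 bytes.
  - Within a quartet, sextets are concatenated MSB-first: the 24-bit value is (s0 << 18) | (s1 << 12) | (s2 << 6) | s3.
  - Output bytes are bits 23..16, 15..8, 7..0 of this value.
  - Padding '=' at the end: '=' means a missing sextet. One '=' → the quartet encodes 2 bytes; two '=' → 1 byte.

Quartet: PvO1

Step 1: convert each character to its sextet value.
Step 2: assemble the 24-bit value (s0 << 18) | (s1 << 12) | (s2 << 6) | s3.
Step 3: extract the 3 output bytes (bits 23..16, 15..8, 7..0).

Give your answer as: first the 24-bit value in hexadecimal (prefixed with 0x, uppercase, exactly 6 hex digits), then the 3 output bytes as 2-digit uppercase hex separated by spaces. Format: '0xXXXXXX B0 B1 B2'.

Sextets: P=15, v=47, O=14, 1=53
24-bit: (15<<18) | (47<<12) | (14<<6) | 53
      = 0x3C0000 | 0x02F000 | 0x000380 | 0x000035
      = 0x3EF3B5
Bytes: (v>>16)&0xFF=3E, (v>>8)&0xFF=F3, v&0xFF=B5

Answer: 0x3EF3B5 3E F3 B5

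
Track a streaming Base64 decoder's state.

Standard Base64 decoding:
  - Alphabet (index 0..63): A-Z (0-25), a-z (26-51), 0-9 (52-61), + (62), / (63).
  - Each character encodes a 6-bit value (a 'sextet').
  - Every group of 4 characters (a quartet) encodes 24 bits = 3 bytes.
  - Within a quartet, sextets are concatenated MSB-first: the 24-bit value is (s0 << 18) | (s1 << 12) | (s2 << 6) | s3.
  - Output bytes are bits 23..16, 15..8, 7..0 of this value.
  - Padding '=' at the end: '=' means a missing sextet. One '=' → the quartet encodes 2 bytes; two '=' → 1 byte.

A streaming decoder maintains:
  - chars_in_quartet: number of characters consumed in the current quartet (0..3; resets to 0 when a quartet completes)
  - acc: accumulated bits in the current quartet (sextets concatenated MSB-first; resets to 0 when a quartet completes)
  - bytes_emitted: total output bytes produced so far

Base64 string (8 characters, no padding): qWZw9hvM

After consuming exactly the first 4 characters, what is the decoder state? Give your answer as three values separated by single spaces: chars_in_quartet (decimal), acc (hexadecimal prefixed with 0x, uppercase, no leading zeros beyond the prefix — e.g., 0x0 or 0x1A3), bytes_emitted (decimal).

Answer: 0 0x0 3

Derivation:
After char 0 ('q'=42): chars_in_quartet=1 acc=0x2A bytes_emitted=0
After char 1 ('W'=22): chars_in_quartet=2 acc=0xA96 bytes_emitted=0
After char 2 ('Z'=25): chars_in_quartet=3 acc=0x2A599 bytes_emitted=0
After char 3 ('w'=48): chars_in_quartet=4 acc=0xA96670 -> emit A9 66 70, reset; bytes_emitted=3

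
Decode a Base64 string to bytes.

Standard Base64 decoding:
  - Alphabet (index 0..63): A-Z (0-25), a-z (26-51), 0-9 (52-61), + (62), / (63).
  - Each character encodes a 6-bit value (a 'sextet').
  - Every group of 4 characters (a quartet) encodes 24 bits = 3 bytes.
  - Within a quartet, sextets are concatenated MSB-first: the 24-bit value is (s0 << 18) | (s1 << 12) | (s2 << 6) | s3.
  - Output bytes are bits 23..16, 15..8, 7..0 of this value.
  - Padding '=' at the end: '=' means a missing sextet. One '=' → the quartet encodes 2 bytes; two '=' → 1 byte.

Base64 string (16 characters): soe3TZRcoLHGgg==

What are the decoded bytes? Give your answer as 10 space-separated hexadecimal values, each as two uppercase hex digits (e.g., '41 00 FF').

After char 0 ('s'=44): chars_in_quartet=1 acc=0x2C bytes_emitted=0
After char 1 ('o'=40): chars_in_quartet=2 acc=0xB28 bytes_emitted=0
After char 2 ('e'=30): chars_in_quartet=3 acc=0x2CA1E bytes_emitted=0
After char 3 ('3'=55): chars_in_quartet=4 acc=0xB287B7 -> emit B2 87 B7, reset; bytes_emitted=3
After char 4 ('T'=19): chars_in_quartet=1 acc=0x13 bytes_emitted=3
After char 5 ('Z'=25): chars_in_quartet=2 acc=0x4D9 bytes_emitted=3
After char 6 ('R'=17): chars_in_quartet=3 acc=0x13651 bytes_emitted=3
After char 7 ('c'=28): chars_in_quartet=4 acc=0x4D945C -> emit 4D 94 5C, reset; bytes_emitted=6
After char 8 ('o'=40): chars_in_quartet=1 acc=0x28 bytes_emitted=6
After char 9 ('L'=11): chars_in_quartet=2 acc=0xA0B bytes_emitted=6
After char 10 ('H'=7): chars_in_quartet=3 acc=0x282C7 bytes_emitted=6
After char 11 ('G'=6): chars_in_quartet=4 acc=0xA0B1C6 -> emit A0 B1 C6, reset; bytes_emitted=9
After char 12 ('g'=32): chars_in_quartet=1 acc=0x20 bytes_emitted=9
After char 13 ('g'=32): chars_in_quartet=2 acc=0x820 bytes_emitted=9
Padding '==': partial quartet acc=0x820 -> emit 82; bytes_emitted=10

Answer: B2 87 B7 4D 94 5C A0 B1 C6 82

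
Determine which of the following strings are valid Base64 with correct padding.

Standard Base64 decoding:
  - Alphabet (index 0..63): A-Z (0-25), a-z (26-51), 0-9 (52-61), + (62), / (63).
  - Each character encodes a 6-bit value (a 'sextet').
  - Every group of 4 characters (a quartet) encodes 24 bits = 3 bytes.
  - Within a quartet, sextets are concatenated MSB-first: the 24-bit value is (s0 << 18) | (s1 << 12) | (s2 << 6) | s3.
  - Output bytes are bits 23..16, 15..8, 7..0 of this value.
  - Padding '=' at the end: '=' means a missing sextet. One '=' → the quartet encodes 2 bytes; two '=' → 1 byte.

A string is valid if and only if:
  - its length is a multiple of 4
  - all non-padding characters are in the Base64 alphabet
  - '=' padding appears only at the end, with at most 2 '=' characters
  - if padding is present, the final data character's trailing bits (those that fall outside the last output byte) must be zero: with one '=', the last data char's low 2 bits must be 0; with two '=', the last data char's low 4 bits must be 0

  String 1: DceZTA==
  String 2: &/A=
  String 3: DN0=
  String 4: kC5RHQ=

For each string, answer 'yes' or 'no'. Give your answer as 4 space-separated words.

String 1: 'DceZTA==' → valid
String 2: '&/A=' → invalid (bad char(s): ['&'])
String 3: 'DN0=' → valid
String 4: 'kC5RHQ=' → invalid (len=7 not mult of 4)

Answer: yes no yes no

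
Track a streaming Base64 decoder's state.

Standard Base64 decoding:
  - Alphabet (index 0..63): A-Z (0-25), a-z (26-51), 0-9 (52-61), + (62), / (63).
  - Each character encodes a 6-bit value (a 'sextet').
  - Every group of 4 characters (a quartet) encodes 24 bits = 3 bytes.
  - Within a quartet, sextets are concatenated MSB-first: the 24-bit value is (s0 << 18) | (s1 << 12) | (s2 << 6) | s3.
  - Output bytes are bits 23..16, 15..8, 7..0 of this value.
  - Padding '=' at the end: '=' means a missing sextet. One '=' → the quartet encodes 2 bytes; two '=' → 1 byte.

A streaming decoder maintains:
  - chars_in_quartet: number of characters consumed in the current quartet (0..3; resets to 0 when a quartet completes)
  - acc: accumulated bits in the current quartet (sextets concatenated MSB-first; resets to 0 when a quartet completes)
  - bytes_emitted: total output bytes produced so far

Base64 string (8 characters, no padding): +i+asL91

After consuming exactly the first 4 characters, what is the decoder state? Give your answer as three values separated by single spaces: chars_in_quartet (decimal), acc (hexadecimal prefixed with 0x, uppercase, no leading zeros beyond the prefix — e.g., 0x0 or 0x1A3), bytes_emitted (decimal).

Answer: 0 0x0 3

Derivation:
After char 0 ('+'=62): chars_in_quartet=1 acc=0x3E bytes_emitted=0
After char 1 ('i'=34): chars_in_quartet=2 acc=0xFA2 bytes_emitted=0
After char 2 ('+'=62): chars_in_quartet=3 acc=0x3E8BE bytes_emitted=0
After char 3 ('a'=26): chars_in_quartet=4 acc=0xFA2F9A -> emit FA 2F 9A, reset; bytes_emitted=3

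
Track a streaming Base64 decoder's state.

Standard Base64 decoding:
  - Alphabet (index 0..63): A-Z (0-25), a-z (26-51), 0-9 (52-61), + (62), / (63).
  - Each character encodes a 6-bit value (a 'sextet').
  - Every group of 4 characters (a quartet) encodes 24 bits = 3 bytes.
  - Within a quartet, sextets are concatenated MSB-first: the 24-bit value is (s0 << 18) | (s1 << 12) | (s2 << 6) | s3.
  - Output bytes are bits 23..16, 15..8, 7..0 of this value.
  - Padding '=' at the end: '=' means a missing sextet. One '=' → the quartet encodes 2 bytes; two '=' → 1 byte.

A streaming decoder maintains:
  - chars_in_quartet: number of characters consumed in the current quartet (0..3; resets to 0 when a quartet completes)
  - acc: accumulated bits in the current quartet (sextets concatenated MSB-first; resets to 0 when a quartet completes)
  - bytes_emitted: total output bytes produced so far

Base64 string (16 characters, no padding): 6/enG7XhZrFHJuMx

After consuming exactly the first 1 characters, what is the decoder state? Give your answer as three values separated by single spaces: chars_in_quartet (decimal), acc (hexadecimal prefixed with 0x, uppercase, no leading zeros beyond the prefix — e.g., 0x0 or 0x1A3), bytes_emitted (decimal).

After char 0 ('6'=58): chars_in_quartet=1 acc=0x3A bytes_emitted=0

Answer: 1 0x3A 0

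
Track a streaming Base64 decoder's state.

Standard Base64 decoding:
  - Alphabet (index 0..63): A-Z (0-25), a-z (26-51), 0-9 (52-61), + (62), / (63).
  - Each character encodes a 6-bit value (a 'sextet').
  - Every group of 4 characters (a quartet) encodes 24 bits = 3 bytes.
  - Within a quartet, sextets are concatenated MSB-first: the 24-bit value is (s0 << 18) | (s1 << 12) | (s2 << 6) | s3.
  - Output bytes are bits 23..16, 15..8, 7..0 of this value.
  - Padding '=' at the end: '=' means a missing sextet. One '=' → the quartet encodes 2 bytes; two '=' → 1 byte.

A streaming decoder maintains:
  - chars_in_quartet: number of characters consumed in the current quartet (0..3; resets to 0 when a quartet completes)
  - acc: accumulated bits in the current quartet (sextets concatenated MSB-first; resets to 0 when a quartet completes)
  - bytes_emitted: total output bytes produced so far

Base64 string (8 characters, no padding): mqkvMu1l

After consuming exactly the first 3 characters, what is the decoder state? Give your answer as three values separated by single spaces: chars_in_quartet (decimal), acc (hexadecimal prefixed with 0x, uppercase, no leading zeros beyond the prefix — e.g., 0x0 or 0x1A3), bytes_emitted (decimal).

Answer: 3 0x26AA4 0

Derivation:
After char 0 ('m'=38): chars_in_quartet=1 acc=0x26 bytes_emitted=0
After char 1 ('q'=42): chars_in_quartet=2 acc=0x9AA bytes_emitted=0
After char 2 ('k'=36): chars_in_quartet=3 acc=0x26AA4 bytes_emitted=0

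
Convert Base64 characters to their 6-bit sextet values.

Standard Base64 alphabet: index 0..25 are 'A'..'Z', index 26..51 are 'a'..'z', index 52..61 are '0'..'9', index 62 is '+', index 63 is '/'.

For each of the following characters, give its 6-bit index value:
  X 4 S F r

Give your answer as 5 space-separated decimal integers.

'X': A..Z range, ord('X') − ord('A') = 23
'4': 0..9 range, 52 + ord('4') − ord('0') = 56
'S': A..Z range, ord('S') − ord('A') = 18
'F': A..Z range, ord('F') − ord('A') = 5
'r': a..z range, 26 + ord('r') − ord('a') = 43

Answer: 23 56 18 5 43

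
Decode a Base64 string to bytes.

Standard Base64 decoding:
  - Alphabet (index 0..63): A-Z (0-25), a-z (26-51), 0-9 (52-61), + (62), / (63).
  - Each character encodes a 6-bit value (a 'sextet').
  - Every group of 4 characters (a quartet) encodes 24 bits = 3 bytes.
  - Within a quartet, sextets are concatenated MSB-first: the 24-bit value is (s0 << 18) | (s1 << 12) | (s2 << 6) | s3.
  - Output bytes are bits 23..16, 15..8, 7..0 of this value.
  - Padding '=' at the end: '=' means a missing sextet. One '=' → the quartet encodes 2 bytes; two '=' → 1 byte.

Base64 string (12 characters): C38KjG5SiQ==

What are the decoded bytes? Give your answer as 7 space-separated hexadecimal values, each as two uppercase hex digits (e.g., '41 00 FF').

After char 0 ('C'=2): chars_in_quartet=1 acc=0x2 bytes_emitted=0
After char 1 ('3'=55): chars_in_quartet=2 acc=0xB7 bytes_emitted=0
After char 2 ('8'=60): chars_in_quartet=3 acc=0x2DFC bytes_emitted=0
After char 3 ('K'=10): chars_in_quartet=4 acc=0xB7F0A -> emit 0B 7F 0A, reset; bytes_emitted=3
After char 4 ('j'=35): chars_in_quartet=1 acc=0x23 bytes_emitted=3
After char 5 ('G'=6): chars_in_quartet=2 acc=0x8C6 bytes_emitted=3
After char 6 ('5'=57): chars_in_quartet=3 acc=0x231B9 bytes_emitted=3
After char 7 ('S'=18): chars_in_quartet=4 acc=0x8C6E52 -> emit 8C 6E 52, reset; bytes_emitted=6
After char 8 ('i'=34): chars_in_quartet=1 acc=0x22 bytes_emitted=6
After char 9 ('Q'=16): chars_in_quartet=2 acc=0x890 bytes_emitted=6
Padding '==': partial quartet acc=0x890 -> emit 89; bytes_emitted=7

Answer: 0B 7F 0A 8C 6E 52 89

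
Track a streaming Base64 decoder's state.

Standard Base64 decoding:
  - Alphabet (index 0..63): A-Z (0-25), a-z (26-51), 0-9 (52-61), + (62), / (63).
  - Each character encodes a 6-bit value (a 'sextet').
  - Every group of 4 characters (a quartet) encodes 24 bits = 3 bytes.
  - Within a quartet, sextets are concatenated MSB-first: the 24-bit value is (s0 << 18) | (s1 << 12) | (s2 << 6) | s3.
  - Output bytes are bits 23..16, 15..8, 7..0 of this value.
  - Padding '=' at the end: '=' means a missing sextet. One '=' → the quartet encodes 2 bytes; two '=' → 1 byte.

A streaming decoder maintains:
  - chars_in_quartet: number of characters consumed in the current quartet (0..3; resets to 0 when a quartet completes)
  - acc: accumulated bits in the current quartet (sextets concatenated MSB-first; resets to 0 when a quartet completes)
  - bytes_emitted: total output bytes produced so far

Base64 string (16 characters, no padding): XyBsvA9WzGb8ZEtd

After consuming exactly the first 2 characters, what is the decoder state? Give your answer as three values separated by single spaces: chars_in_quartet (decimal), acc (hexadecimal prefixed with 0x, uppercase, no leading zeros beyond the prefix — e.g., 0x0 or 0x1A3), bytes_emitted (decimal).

After char 0 ('X'=23): chars_in_quartet=1 acc=0x17 bytes_emitted=0
After char 1 ('y'=50): chars_in_quartet=2 acc=0x5F2 bytes_emitted=0

Answer: 2 0x5F2 0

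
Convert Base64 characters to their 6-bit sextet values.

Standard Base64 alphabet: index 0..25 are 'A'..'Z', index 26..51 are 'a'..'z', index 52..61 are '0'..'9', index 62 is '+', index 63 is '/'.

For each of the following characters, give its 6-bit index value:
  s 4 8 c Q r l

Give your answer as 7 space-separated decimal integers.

's': a..z range, 26 + ord('s') − ord('a') = 44
'4': 0..9 range, 52 + ord('4') − ord('0') = 56
'8': 0..9 range, 52 + ord('8') − ord('0') = 60
'c': a..z range, 26 + ord('c') − ord('a') = 28
'Q': A..Z range, ord('Q') − ord('A') = 16
'r': a..z range, 26 + ord('r') − ord('a') = 43
'l': a..z range, 26 + ord('l') − ord('a') = 37

Answer: 44 56 60 28 16 43 37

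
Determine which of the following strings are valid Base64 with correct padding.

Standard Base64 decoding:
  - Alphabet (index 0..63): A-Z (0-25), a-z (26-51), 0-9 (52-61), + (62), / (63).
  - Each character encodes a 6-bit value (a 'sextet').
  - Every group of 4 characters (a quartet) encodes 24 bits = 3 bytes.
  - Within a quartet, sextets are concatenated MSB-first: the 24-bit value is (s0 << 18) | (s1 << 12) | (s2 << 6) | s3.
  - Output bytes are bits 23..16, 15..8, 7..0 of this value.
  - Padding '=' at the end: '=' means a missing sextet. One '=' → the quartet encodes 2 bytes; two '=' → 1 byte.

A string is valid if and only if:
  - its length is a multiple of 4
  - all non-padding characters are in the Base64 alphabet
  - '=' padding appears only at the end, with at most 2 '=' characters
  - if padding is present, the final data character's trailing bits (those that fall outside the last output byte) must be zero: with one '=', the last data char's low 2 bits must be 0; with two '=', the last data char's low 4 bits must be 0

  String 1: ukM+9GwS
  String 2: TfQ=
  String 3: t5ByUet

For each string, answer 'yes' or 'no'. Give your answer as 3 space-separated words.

Answer: yes yes no

Derivation:
String 1: 'ukM+9GwS' → valid
String 2: 'TfQ=' → valid
String 3: 't5ByUet' → invalid (len=7 not mult of 4)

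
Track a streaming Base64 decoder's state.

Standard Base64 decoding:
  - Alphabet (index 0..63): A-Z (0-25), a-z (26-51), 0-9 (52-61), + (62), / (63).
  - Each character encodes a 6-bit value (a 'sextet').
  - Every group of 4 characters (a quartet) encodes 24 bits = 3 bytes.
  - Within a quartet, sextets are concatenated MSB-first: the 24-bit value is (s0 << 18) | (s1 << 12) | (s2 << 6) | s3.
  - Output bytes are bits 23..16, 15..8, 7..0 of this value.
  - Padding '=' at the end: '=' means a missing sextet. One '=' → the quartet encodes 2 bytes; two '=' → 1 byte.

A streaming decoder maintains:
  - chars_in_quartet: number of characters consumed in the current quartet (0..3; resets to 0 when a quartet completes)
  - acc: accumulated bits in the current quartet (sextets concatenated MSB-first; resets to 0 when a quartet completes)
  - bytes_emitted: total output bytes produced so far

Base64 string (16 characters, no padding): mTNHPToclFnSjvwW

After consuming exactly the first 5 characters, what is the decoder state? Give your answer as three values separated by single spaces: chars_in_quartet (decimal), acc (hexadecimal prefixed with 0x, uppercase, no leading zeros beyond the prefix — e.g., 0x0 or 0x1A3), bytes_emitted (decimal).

After char 0 ('m'=38): chars_in_quartet=1 acc=0x26 bytes_emitted=0
After char 1 ('T'=19): chars_in_quartet=2 acc=0x993 bytes_emitted=0
After char 2 ('N'=13): chars_in_quartet=3 acc=0x264CD bytes_emitted=0
After char 3 ('H'=7): chars_in_quartet=4 acc=0x993347 -> emit 99 33 47, reset; bytes_emitted=3
After char 4 ('P'=15): chars_in_quartet=1 acc=0xF bytes_emitted=3

Answer: 1 0xF 3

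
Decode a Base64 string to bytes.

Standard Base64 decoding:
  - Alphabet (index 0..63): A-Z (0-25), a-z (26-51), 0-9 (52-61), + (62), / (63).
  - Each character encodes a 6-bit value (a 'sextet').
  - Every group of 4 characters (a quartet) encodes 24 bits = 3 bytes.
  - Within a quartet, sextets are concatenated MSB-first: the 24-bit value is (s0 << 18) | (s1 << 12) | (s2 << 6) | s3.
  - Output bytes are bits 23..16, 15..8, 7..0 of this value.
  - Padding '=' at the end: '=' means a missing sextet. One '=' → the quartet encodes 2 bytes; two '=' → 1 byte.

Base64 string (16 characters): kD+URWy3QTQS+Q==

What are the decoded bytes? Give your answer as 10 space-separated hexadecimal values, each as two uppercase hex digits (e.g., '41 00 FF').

Answer: 90 3F 94 45 6C B7 41 34 12 F9

Derivation:
After char 0 ('k'=36): chars_in_quartet=1 acc=0x24 bytes_emitted=0
After char 1 ('D'=3): chars_in_quartet=2 acc=0x903 bytes_emitted=0
After char 2 ('+'=62): chars_in_quartet=3 acc=0x240FE bytes_emitted=0
After char 3 ('U'=20): chars_in_quartet=4 acc=0x903F94 -> emit 90 3F 94, reset; bytes_emitted=3
After char 4 ('R'=17): chars_in_quartet=1 acc=0x11 bytes_emitted=3
After char 5 ('W'=22): chars_in_quartet=2 acc=0x456 bytes_emitted=3
After char 6 ('y'=50): chars_in_quartet=3 acc=0x115B2 bytes_emitted=3
After char 7 ('3'=55): chars_in_quartet=4 acc=0x456CB7 -> emit 45 6C B7, reset; bytes_emitted=6
After char 8 ('Q'=16): chars_in_quartet=1 acc=0x10 bytes_emitted=6
After char 9 ('T'=19): chars_in_quartet=2 acc=0x413 bytes_emitted=6
After char 10 ('Q'=16): chars_in_quartet=3 acc=0x104D0 bytes_emitted=6
After char 11 ('S'=18): chars_in_quartet=4 acc=0x413412 -> emit 41 34 12, reset; bytes_emitted=9
After char 12 ('+'=62): chars_in_quartet=1 acc=0x3E bytes_emitted=9
After char 13 ('Q'=16): chars_in_quartet=2 acc=0xF90 bytes_emitted=9
Padding '==': partial quartet acc=0xF90 -> emit F9; bytes_emitted=10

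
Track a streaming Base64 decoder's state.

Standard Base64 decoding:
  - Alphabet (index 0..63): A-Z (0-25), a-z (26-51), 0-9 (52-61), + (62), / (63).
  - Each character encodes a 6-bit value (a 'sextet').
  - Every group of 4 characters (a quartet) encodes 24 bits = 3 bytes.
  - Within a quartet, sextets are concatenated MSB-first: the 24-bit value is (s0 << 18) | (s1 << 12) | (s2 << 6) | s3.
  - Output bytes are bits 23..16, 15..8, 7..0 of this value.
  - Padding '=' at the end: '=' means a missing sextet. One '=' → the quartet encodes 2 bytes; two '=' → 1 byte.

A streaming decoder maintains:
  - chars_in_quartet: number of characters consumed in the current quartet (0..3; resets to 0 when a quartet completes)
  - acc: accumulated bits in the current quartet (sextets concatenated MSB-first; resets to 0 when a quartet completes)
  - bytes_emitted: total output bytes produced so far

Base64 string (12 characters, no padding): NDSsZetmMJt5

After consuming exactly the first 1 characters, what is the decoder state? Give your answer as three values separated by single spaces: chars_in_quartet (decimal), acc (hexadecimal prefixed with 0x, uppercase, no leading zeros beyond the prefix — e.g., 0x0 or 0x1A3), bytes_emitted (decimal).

After char 0 ('N'=13): chars_in_quartet=1 acc=0xD bytes_emitted=0

Answer: 1 0xD 0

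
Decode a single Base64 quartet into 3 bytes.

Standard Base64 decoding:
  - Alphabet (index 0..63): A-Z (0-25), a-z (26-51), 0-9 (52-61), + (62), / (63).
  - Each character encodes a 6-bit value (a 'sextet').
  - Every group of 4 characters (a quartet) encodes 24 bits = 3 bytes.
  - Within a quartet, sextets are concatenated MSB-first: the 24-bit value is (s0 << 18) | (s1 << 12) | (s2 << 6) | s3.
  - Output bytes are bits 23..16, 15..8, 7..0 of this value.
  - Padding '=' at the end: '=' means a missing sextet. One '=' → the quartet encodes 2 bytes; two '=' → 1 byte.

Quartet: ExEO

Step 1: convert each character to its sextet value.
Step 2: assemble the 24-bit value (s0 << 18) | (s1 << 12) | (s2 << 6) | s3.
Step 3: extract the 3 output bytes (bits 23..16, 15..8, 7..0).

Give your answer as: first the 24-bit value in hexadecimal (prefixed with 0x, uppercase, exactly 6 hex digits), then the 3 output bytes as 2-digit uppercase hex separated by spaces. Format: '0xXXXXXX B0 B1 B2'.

Answer: 0x13110E 13 11 0E

Derivation:
Sextets: E=4, x=49, E=4, O=14
24-bit: (4<<18) | (49<<12) | (4<<6) | 14
      = 0x100000 | 0x031000 | 0x000100 | 0x00000E
      = 0x13110E
Bytes: (v>>16)&0xFF=13, (v>>8)&0xFF=11, v&0xFF=0E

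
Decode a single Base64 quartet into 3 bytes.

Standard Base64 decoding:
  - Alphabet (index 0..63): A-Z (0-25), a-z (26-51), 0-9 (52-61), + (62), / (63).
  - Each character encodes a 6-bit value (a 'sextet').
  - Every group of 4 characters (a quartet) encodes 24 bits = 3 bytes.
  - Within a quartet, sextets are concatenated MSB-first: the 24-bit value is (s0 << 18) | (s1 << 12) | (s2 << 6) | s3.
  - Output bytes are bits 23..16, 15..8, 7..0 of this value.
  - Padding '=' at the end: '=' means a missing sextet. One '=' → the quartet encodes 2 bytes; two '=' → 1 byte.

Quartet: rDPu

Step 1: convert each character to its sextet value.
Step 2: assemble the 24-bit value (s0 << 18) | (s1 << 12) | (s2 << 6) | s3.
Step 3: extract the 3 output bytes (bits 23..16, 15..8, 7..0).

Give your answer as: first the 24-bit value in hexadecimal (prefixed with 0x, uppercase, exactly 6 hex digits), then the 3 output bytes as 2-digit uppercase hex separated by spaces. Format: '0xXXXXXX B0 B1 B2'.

Answer: 0xAC33EE AC 33 EE

Derivation:
Sextets: r=43, D=3, P=15, u=46
24-bit: (43<<18) | (3<<12) | (15<<6) | 46
      = 0xAC0000 | 0x003000 | 0x0003C0 | 0x00002E
      = 0xAC33EE
Bytes: (v>>16)&0xFF=AC, (v>>8)&0xFF=33, v&0xFF=EE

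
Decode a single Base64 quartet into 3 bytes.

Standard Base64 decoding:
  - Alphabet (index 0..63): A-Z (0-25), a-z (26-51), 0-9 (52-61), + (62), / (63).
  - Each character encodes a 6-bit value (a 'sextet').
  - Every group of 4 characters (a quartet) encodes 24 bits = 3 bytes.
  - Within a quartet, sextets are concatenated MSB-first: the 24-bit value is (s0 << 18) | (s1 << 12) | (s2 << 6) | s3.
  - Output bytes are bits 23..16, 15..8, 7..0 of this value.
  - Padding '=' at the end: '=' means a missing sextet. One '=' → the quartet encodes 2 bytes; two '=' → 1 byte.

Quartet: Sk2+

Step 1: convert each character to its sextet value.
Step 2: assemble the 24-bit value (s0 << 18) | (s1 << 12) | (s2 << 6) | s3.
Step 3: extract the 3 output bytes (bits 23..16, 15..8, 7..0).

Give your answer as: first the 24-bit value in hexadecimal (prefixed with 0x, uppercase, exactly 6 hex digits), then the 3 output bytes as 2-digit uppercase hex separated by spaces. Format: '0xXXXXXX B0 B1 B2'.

Sextets: S=18, k=36, 2=54, +=62
24-bit: (18<<18) | (36<<12) | (54<<6) | 62
      = 0x480000 | 0x024000 | 0x000D80 | 0x00003E
      = 0x4A4DBE
Bytes: (v>>16)&0xFF=4A, (v>>8)&0xFF=4D, v&0xFF=BE

Answer: 0x4A4DBE 4A 4D BE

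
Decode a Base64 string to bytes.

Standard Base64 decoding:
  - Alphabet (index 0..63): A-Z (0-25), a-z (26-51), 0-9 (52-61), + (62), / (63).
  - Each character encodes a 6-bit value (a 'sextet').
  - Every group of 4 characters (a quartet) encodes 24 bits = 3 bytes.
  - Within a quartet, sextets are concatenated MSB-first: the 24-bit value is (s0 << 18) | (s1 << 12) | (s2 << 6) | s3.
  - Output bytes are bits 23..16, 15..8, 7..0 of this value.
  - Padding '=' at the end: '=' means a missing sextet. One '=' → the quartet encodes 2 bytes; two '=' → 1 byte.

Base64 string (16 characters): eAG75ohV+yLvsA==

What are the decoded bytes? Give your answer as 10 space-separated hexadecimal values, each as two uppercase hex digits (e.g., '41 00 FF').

After char 0 ('e'=30): chars_in_quartet=1 acc=0x1E bytes_emitted=0
After char 1 ('A'=0): chars_in_quartet=2 acc=0x780 bytes_emitted=0
After char 2 ('G'=6): chars_in_quartet=3 acc=0x1E006 bytes_emitted=0
After char 3 ('7'=59): chars_in_quartet=4 acc=0x7801BB -> emit 78 01 BB, reset; bytes_emitted=3
After char 4 ('5'=57): chars_in_quartet=1 acc=0x39 bytes_emitted=3
After char 5 ('o'=40): chars_in_quartet=2 acc=0xE68 bytes_emitted=3
After char 6 ('h'=33): chars_in_quartet=3 acc=0x39A21 bytes_emitted=3
After char 7 ('V'=21): chars_in_quartet=4 acc=0xE68855 -> emit E6 88 55, reset; bytes_emitted=6
After char 8 ('+'=62): chars_in_quartet=1 acc=0x3E bytes_emitted=6
After char 9 ('y'=50): chars_in_quartet=2 acc=0xFB2 bytes_emitted=6
After char 10 ('L'=11): chars_in_quartet=3 acc=0x3EC8B bytes_emitted=6
After char 11 ('v'=47): chars_in_quartet=4 acc=0xFB22EF -> emit FB 22 EF, reset; bytes_emitted=9
After char 12 ('s'=44): chars_in_quartet=1 acc=0x2C bytes_emitted=9
After char 13 ('A'=0): chars_in_quartet=2 acc=0xB00 bytes_emitted=9
Padding '==': partial quartet acc=0xB00 -> emit B0; bytes_emitted=10

Answer: 78 01 BB E6 88 55 FB 22 EF B0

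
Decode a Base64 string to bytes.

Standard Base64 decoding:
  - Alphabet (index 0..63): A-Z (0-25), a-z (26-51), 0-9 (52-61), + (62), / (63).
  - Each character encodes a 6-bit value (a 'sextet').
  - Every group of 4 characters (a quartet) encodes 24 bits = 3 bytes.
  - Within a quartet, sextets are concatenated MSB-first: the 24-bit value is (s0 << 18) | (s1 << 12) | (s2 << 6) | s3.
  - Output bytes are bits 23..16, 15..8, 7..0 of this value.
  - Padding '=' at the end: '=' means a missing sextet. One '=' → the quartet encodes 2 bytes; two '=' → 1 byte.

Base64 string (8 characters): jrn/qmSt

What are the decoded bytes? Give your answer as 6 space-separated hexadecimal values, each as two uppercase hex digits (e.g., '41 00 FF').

After char 0 ('j'=35): chars_in_quartet=1 acc=0x23 bytes_emitted=0
After char 1 ('r'=43): chars_in_quartet=2 acc=0x8EB bytes_emitted=0
After char 2 ('n'=39): chars_in_quartet=3 acc=0x23AE7 bytes_emitted=0
After char 3 ('/'=63): chars_in_quartet=4 acc=0x8EB9FF -> emit 8E B9 FF, reset; bytes_emitted=3
After char 4 ('q'=42): chars_in_quartet=1 acc=0x2A bytes_emitted=3
After char 5 ('m'=38): chars_in_quartet=2 acc=0xAA6 bytes_emitted=3
After char 6 ('S'=18): chars_in_quartet=3 acc=0x2A992 bytes_emitted=3
After char 7 ('t'=45): chars_in_quartet=4 acc=0xAA64AD -> emit AA 64 AD, reset; bytes_emitted=6

Answer: 8E B9 FF AA 64 AD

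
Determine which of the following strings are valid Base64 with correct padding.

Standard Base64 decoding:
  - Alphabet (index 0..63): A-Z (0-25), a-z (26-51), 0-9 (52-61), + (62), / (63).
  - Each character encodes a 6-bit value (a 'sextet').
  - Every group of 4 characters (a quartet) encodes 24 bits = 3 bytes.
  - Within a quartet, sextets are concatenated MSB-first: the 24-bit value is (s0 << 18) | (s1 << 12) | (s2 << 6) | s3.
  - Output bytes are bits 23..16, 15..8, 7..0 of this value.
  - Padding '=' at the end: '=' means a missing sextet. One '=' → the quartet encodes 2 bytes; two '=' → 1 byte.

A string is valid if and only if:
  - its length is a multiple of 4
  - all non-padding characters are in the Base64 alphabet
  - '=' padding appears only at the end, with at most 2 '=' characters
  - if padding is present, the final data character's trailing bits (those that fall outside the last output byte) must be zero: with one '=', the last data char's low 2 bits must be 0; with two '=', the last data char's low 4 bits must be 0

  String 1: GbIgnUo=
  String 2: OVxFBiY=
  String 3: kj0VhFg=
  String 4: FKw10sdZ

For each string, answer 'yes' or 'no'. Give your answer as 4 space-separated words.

Answer: yes yes yes yes

Derivation:
String 1: 'GbIgnUo=' → valid
String 2: 'OVxFBiY=' → valid
String 3: 'kj0VhFg=' → valid
String 4: 'FKw10sdZ' → valid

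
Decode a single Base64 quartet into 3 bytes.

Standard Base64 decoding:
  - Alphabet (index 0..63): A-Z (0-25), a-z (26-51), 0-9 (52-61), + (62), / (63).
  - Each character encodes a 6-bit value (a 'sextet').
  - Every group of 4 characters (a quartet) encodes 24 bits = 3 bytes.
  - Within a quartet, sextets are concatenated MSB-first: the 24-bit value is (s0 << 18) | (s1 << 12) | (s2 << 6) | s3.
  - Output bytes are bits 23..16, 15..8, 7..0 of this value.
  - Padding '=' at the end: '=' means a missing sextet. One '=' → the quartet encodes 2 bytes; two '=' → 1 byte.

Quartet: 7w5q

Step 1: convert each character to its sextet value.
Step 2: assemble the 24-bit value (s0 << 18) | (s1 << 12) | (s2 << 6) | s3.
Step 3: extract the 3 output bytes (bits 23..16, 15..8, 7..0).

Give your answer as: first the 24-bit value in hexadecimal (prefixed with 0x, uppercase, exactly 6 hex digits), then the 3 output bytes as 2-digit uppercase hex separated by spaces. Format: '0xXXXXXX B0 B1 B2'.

Answer: 0xEF0E6A EF 0E 6A

Derivation:
Sextets: 7=59, w=48, 5=57, q=42
24-bit: (59<<18) | (48<<12) | (57<<6) | 42
      = 0xEC0000 | 0x030000 | 0x000E40 | 0x00002A
      = 0xEF0E6A
Bytes: (v>>16)&0xFF=EF, (v>>8)&0xFF=0E, v&0xFF=6A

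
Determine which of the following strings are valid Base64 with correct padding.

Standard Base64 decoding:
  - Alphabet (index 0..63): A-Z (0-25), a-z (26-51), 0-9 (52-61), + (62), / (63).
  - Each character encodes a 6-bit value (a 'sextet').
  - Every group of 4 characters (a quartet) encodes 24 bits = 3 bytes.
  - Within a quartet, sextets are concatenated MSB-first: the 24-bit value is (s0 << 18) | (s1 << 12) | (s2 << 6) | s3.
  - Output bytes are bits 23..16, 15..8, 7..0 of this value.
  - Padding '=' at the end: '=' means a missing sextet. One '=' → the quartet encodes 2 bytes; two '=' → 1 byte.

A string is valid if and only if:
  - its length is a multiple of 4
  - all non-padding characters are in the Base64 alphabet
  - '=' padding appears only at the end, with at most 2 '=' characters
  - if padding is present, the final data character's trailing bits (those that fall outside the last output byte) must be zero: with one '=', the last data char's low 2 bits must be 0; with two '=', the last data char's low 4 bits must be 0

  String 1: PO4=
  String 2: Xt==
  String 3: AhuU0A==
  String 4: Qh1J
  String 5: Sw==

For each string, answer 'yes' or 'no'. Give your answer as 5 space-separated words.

Answer: yes no yes yes yes

Derivation:
String 1: 'PO4=' → valid
String 2: 'Xt==' → invalid (bad trailing bits)
String 3: 'AhuU0A==' → valid
String 4: 'Qh1J' → valid
String 5: 'Sw==' → valid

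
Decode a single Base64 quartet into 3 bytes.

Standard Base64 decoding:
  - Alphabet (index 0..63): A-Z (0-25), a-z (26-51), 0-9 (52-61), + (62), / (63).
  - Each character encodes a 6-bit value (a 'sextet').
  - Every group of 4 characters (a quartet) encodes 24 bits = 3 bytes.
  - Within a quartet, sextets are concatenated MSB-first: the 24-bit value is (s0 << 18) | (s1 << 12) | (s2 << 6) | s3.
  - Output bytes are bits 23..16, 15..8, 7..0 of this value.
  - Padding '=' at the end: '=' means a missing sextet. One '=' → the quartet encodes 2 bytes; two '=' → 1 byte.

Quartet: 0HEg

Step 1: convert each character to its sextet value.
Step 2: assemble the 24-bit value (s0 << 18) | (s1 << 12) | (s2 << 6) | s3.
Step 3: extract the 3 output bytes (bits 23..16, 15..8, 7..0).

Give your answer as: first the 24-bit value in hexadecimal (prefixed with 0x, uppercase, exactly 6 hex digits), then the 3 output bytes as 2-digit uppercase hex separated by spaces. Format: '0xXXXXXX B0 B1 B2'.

Answer: 0xD07120 D0 71 20

Derivation:
Sextets: 0=52, H=7, E=4, g=32
24-bit: (52<<18) | (7<<12) | (4<<6) | 32
      = 0xD00000 | 0x007000 | 0x000100 | 0x000020
      = 0xD07120
Bytes: (v>>16)&0xFF=D0, (v>>8)&0xFF=71, v&0xFF=20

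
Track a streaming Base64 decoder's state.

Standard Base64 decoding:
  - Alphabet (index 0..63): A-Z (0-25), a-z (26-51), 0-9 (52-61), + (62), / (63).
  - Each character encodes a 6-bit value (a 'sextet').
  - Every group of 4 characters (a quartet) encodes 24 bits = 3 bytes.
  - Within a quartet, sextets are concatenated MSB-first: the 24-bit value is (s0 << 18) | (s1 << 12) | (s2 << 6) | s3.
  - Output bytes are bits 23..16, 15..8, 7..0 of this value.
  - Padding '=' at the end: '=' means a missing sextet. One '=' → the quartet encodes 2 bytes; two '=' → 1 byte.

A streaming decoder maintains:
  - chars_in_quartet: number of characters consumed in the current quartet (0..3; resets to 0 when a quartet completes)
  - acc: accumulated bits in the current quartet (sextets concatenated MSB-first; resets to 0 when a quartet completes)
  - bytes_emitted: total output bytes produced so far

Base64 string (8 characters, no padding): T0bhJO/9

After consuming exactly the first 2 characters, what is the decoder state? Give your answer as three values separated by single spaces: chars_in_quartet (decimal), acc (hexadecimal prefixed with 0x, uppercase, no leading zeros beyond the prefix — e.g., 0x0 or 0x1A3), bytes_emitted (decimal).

After char 0 ('T'=19): chars_in_quartet=1 acc=0x13 bytes_emitted=0
After char 1 ('0'=52): chars_in_quartet=2 acc=0x4F4 bytes_emitted=0

Answer: 2 0x4F4 0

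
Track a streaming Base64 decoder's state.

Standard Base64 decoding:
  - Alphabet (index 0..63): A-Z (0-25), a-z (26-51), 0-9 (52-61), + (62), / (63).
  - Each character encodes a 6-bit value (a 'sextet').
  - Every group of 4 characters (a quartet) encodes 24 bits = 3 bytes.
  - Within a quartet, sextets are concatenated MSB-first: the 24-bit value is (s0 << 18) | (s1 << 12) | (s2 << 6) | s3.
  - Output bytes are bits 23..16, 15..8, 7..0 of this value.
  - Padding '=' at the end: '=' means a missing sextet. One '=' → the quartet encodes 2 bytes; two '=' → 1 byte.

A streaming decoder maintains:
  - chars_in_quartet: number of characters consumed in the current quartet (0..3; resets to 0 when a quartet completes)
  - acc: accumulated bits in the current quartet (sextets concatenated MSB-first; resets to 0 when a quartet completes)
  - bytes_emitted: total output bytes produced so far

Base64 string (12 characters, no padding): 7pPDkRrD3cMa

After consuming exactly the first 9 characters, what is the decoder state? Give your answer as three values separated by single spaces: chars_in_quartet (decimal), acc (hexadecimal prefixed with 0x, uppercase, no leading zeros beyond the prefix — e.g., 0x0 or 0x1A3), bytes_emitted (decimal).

Answer: 1 0x37 6

Derivation:
After char 0 ('7'=59): chars_in_quartet=1 acc=0x3B bytes_emitted=0
After char 1 ('p'=41): chars_in_quartet=2 acc=0xEE9 bytes_emitted=0
After char 2 ('P'=15): chars_in_quartet=3 acc=0x3BA4F bytes_emitted=0
After char 3 ('D'=3): chars_in_quartet=4 acc=0xEE93C3 -> emit EE 93 C3, reset; bytes_emitted=3
After char 4 ('k'=36): chars_in_quartet=1 acc=0x24 bytes_emitted=3
After char 5 ('R'=17): chars_in_quartet=2 acc=0x911 bytes_emitted=3
After char 6 ('r'=43): chars_in_quartet=3 acc=0x2446B bytes_emitted=3
After char 7 ('D'=3): chars_in_quartet=4 acc=0x911AC3 -> emit 91 1A C3, reset; bytes_emitted=6
After char 8 ('3'=55): chars_in_quartet=1 acc=0x37 bytes_emitted=6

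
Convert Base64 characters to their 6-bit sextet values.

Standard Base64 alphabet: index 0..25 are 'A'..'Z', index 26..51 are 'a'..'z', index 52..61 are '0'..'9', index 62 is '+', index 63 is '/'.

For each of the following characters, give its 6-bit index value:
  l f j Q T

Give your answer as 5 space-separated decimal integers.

'l': a..z range, 26 + ord('l') − ord('a') = 37
'f': a..z range, 26 + ord('f') − ord('a') = 31
'j': a..z range, 26 + ord('j') − ord('a') = 35
'Q': A..Z range, ord('Q') − ord('A') = 16
'T': A..Z range, ord('T') − ord('A') = 19

Answer: 37 31 35 16 19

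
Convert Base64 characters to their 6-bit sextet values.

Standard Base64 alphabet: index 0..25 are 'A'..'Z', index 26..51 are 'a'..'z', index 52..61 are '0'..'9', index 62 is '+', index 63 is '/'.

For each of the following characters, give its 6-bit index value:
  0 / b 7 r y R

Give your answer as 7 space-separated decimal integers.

'0': 0..9 range, 52 + ord('0') − ord('0') = 52
'/': index 63
'b': a..z range, 26 + ord('b') − ord('a') = 27
'7': 0..9 range, 52 + ord('7') − ord('0') = 59
'r': a..z range, 26 + ord('r') − ord('a') = 43
'y': a..z range, 26 + ord('y') − ord('a') = 50
'R': A..Z range, ord('R') − ord('A') = 17

Answer: 52 63 27 59 43 50 17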